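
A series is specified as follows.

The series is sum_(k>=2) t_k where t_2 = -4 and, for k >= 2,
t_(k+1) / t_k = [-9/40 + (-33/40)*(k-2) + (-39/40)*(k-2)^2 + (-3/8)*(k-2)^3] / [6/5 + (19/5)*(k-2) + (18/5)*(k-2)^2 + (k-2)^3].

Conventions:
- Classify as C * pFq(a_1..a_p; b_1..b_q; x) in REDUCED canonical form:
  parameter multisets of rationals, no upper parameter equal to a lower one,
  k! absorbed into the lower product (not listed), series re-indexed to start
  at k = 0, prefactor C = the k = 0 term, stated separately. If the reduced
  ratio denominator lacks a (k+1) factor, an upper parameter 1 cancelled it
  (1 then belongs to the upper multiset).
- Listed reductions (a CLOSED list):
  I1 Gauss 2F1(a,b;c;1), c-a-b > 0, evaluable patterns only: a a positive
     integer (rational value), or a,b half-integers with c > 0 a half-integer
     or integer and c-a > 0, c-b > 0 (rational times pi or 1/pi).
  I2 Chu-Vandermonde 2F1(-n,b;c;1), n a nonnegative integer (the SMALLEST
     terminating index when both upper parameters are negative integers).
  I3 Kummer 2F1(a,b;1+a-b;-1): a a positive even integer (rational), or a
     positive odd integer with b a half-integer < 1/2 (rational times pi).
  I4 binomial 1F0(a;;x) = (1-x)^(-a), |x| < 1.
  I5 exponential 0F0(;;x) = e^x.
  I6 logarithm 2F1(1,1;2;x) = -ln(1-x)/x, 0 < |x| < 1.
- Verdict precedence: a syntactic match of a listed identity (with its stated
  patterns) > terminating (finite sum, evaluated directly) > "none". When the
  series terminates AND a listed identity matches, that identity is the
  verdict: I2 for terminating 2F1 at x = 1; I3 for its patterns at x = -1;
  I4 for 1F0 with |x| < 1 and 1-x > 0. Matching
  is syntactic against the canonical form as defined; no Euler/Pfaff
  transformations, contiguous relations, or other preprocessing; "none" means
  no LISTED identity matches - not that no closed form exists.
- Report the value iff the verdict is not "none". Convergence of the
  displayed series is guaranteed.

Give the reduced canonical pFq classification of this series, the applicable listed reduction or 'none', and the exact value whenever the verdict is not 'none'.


x = -3/8 here; the reduced form reads 2F1, upper {1, 1}, lower {2}, C = -4. Verdict: logarithm (I6) applies (the logarithm: parameters (1,1;2), x = -3/8). Its exact value is (-32/3) * ln(11/8).

The tell: x = (-3/8) and the parameter 3/5 appears in both the upper and lower lists and cancels.
Adjacent-term ratio: r(k) = (-3/8) * (k+1) (k+1) / [(k+2) (k+1)] - rational; roots negated = parameters, x = (-3/8), C = -4.


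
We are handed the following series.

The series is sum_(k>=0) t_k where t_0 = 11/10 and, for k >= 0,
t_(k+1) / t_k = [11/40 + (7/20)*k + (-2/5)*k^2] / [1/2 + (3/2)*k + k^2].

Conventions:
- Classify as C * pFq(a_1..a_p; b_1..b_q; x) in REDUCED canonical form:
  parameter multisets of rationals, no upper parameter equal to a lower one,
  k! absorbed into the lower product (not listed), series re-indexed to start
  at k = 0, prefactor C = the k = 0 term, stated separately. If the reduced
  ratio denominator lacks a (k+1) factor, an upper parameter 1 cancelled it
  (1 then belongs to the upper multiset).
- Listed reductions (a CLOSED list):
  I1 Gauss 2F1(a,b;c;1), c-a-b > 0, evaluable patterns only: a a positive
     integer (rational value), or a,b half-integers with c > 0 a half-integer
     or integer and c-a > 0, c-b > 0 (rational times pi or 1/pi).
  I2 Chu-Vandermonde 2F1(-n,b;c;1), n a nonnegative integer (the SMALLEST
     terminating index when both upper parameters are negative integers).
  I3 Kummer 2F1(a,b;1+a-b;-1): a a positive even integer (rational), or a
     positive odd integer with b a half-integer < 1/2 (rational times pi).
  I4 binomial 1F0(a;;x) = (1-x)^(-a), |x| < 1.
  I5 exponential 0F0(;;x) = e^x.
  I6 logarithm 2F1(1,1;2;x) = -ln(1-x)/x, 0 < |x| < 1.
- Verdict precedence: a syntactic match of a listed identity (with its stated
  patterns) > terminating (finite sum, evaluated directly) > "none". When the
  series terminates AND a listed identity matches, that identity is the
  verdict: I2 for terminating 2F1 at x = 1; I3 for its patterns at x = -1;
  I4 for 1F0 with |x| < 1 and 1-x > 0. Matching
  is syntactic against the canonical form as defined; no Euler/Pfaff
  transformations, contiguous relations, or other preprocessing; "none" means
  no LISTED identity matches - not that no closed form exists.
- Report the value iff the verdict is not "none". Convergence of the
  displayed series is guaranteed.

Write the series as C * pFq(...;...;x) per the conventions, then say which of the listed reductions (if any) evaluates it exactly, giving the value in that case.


The series (x = -2/5) is 1F0: upper {-11/8}, lower {-}, prefactor 11/10. Verdict: this is binomial (I4) (the 1F0 binomial series: exponent 11/8, x = -2/5). Hence: (11/10) * (7/5)^(11/8).

Key observation: t_0 being 11/10, factor the ratio over Q (prefactor 11/10): negated roots = parameters.
Ratio: r(k) = (-2/5) * (k-11/8) / [(k+1)] - rational in k, leading ratio (-2/5); with t_0 = 11/10, classification follows.


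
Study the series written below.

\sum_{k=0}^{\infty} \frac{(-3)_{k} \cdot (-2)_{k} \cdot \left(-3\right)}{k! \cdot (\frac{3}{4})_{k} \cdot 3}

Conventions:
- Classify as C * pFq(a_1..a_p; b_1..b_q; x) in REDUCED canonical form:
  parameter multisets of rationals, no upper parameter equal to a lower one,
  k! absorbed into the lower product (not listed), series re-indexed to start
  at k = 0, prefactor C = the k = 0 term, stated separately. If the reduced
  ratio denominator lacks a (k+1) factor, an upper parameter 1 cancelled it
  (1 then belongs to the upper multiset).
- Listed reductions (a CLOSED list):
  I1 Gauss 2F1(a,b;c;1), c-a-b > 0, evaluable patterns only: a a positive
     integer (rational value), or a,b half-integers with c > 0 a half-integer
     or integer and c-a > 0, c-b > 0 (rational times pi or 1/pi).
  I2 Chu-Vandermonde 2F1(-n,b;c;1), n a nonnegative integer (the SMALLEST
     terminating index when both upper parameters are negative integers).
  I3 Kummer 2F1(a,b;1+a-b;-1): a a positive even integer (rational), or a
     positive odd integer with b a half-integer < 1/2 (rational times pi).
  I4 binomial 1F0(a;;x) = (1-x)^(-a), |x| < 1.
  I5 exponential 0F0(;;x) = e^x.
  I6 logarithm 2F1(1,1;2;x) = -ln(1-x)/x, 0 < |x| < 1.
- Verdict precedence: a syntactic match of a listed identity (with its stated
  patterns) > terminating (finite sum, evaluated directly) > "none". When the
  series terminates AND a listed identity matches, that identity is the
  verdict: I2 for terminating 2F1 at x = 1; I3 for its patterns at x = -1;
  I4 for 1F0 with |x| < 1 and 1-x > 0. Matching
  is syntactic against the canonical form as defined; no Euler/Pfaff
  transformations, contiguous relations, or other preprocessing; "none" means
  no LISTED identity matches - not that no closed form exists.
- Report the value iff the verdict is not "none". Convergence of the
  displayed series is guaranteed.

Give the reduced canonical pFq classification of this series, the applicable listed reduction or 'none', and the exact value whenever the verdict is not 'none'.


Key observation: x = 1 and the constant factors (C = -1) combine into one prefactor.
Adjacent-term ratio: r(k) = 1 * (k-3) (k-2) / [(k+\frac{3}{4}) (k+1)] ; factor over Q: parameters, x = 1, and C = -1.

Reduced: x = 1, 2F1, upper = {-3, -2}, lower = {\frac{3}{4}}, C = -1. Verdict at x = 1: Vandermonde's identity (I2) matches (terminating 2F1 at x = 1 with n = 2, b = -3, c = \frac{3}{4}). Hence: -\frac{95}{7}.


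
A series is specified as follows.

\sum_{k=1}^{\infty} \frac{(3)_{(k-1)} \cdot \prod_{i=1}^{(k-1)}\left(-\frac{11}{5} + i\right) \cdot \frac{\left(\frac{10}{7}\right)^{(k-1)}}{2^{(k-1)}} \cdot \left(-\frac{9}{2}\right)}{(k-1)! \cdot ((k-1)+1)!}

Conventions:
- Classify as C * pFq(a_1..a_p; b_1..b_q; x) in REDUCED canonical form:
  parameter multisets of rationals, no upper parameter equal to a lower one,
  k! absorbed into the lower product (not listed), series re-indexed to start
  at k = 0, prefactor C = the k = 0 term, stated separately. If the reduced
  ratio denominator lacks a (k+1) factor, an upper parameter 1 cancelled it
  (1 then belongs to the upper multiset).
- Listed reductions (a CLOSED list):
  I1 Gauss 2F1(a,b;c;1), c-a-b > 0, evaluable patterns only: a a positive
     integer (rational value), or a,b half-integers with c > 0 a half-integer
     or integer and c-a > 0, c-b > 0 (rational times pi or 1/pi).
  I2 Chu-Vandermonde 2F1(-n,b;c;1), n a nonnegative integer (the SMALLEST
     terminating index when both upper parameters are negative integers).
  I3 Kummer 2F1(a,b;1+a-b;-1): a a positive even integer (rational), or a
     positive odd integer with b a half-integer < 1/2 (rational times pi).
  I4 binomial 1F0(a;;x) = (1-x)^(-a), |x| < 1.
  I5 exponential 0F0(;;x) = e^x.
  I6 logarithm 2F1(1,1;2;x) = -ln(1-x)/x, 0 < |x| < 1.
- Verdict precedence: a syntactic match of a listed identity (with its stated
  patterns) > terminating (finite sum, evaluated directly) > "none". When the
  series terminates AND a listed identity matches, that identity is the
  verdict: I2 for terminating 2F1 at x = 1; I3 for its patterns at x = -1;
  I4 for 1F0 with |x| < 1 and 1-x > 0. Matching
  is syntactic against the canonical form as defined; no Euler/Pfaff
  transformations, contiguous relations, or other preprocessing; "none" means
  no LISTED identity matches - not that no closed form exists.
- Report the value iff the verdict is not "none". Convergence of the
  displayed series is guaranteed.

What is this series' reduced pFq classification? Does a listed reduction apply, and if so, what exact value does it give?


Prefactor -\frac{9}{2}, argument \frac{5}{7}: 2F1 with upper {-\frac{6}{5}, 3} over lower {2}. Verdict: none. A 2F1 with upper {-\frac{6}{5}, 3} fits none of I1-I6 at x = \frac{5}{7}; the sum runs forever.

Key observation: t_0 = -\frac{9}{2} here, and the two k-th powers (C = -9/2, x = 5/7) combine into one argument.
Consecutive-term ratio: r(k) = \frac{5}{7} * (k-\frac{6}{5}) (k+3) / [(k+2) (k+1)] - rational in k, leading ratio \frac{5}{7}; with t_0 = -\frac{9}{2}, classification follows.


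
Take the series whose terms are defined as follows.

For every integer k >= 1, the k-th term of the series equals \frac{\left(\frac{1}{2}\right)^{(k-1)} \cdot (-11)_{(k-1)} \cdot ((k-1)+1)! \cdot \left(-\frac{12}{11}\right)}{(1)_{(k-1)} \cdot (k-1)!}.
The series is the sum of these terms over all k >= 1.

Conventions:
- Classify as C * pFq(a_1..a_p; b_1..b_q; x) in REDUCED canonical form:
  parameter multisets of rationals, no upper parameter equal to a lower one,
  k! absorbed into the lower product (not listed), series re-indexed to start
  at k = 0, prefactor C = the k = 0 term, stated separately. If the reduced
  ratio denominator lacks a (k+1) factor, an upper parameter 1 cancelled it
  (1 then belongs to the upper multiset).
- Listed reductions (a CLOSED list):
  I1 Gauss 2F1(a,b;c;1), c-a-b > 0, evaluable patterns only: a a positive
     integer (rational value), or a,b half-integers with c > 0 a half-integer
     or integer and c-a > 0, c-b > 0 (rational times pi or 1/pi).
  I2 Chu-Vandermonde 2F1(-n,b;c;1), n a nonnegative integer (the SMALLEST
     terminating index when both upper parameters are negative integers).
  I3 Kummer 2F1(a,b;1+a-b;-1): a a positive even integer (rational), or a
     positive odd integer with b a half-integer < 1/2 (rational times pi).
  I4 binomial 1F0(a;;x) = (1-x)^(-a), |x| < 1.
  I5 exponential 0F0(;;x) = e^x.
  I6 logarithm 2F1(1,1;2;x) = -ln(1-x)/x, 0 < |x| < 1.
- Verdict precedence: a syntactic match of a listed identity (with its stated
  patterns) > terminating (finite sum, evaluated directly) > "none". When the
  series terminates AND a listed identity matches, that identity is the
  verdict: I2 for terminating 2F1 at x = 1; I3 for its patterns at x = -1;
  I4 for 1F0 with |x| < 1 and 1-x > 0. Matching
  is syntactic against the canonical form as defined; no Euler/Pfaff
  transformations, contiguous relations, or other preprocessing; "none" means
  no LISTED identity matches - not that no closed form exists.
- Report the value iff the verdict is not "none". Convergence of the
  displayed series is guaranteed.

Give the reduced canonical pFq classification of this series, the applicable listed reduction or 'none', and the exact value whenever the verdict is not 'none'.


At argument \frac{1}{2}: a 2F1 with upper {-11, 2}, lower {1}, scaled by C = -\frac{12}{11}. Verdict: terminating. With -11 upstairs the series is a 12-term polynomial sum; evaluated term by term. Its exact value is \frac{15}{2816}.

The tell: t_0 = -\frac{12}{11} here, and the denominator's factorial ratio (prefactor -12/11) is a lower Pochhammer.
Term ratio: r(k) = \frac{1}{2} * (k-11) (k+2) / [(k+1) (k+1)] - rational in k. x = \frac{1}{2}; t_0 = -\frac{12}{11}; negate the roots.


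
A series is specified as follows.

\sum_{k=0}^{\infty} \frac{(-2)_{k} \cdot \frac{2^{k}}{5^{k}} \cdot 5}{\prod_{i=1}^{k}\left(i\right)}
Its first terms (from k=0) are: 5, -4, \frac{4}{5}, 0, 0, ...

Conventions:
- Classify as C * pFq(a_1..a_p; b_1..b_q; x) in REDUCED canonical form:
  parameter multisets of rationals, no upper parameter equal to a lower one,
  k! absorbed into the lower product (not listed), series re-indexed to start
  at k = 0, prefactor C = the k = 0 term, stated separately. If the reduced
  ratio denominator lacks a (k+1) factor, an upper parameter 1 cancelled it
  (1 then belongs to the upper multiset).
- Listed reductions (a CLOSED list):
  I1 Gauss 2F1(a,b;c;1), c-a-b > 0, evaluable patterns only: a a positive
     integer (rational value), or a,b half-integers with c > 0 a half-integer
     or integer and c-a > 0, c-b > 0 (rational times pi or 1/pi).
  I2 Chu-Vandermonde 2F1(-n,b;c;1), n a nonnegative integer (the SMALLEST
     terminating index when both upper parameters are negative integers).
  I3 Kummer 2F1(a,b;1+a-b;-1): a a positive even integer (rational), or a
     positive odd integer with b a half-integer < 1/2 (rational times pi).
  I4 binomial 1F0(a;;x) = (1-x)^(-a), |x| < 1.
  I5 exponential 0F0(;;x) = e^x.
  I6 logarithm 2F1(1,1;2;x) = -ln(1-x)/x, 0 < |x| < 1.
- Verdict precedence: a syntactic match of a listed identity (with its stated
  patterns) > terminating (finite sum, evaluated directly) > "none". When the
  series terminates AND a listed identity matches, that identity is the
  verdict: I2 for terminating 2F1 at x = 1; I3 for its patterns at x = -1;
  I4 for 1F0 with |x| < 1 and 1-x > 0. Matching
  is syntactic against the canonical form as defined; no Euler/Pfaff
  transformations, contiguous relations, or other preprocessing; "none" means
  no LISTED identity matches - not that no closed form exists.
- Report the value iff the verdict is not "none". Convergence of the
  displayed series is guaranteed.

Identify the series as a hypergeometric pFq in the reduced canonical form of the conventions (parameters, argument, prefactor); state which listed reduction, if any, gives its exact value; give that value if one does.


Classification (C = 5): 1F0 with upper {-2}, lower {-}, argument x = \frac{2}{5}. Verdict (x = \frac{2}{5}): the binomial series (I4) applies (the 1F0 binomial series: exponent 2, x = \frac{2}{5}). Sum: \frac{9}{5}.

First insight: t_0 = 5 here, and the product of the first k integers (C = 5) is k!.
Term ratio: r(k) = \frac{2}{5} * (k-2) / [(k+1)] - poly over poly, x = \frac{2}{5} from leading terms; C = 5 at k = 0.


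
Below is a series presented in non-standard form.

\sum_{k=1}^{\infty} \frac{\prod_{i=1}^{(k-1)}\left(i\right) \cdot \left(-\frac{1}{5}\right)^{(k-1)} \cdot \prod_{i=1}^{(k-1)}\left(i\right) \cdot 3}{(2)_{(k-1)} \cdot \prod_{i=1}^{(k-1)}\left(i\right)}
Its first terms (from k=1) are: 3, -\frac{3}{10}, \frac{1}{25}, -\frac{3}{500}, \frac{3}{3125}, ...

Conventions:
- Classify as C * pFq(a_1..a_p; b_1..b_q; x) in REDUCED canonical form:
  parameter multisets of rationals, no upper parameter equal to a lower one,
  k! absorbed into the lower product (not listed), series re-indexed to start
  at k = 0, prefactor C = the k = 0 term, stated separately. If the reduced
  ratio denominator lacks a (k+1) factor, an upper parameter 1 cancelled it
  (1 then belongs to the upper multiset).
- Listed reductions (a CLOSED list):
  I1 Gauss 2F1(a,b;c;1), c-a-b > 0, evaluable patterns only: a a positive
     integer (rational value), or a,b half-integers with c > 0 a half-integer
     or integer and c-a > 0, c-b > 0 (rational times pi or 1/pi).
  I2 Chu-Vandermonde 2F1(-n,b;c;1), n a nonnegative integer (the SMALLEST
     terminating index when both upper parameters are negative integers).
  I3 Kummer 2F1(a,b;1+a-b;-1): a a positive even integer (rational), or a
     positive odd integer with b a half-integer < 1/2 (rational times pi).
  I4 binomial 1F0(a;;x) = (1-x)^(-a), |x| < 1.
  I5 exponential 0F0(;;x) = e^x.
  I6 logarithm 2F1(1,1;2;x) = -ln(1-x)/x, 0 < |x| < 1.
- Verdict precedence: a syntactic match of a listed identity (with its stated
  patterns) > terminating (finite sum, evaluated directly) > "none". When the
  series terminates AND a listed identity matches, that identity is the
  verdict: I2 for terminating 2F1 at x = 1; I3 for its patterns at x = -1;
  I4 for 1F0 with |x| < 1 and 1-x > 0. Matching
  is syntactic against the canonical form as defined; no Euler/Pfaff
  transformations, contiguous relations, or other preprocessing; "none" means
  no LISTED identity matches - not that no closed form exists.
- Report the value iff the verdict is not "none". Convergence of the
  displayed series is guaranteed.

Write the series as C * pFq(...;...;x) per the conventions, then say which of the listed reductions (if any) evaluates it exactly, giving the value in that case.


Canonical form: C = 3 times 2F1 with upper {1, 1}, lower {2}, x = -\frac{1}{5}. Verdict: the I6 logarithm reduction applies (the logarithm: parameters (1,1;2), x = -\frac{1}{5}). Value: 15 \cdot \ln\left(\frac{6}{5}\right).

The tell: with t_0 = 3, the running product (prefactor 3) telescopes to a rising factorial.
Consecutive-term ratio: r(k) = -\frac{1}{5} * (k+1) (k+1) / [(k+2) (k+1)] - poly over poly, x = -\frac{1}{5} from leading terms; C = 3 at k = 0.


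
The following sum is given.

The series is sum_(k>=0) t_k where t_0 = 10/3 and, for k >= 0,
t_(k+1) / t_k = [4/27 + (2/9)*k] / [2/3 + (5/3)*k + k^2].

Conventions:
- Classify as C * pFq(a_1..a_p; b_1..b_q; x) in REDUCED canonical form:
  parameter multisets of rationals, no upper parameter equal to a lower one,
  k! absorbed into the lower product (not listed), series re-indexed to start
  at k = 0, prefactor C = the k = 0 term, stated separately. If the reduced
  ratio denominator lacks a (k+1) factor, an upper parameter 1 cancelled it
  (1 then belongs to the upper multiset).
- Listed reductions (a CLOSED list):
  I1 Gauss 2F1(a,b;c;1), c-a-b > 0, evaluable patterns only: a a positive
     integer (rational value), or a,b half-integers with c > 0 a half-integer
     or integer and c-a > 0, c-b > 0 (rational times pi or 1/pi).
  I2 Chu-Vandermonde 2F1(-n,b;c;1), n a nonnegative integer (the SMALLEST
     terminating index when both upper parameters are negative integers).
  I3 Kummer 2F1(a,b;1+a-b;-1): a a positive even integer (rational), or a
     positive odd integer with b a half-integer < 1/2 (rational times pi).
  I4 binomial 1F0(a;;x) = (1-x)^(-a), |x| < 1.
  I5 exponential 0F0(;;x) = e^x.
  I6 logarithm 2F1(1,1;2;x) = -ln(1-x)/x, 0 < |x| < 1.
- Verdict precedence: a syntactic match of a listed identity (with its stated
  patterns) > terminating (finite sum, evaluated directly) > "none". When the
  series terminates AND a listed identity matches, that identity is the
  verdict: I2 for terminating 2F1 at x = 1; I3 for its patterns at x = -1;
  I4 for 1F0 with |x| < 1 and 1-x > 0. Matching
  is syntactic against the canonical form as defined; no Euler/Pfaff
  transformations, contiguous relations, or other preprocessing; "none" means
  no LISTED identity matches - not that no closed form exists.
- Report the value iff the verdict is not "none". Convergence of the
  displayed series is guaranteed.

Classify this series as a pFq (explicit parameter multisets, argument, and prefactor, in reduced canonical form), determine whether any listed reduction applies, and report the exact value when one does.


The series (x = 2/9) is 0F0: upper {-}, lower {-}, prefactor 10/3. Verdict at x = 2/9: the I5 exponential reduction matches (the 0F0 exponential series at x = 2/9). Exact value: (10/3) * e^(2/9).

First insight: t_0 being 10/3, the expanded ratio factors over Q; C = 10/3, roots give parameters.
Consecutive-term ratio: r(k) = (2/9) * 1 / [(k+1)] - rational in k, leading ratio (2/9); with t_0 = 10/3, classification follows.


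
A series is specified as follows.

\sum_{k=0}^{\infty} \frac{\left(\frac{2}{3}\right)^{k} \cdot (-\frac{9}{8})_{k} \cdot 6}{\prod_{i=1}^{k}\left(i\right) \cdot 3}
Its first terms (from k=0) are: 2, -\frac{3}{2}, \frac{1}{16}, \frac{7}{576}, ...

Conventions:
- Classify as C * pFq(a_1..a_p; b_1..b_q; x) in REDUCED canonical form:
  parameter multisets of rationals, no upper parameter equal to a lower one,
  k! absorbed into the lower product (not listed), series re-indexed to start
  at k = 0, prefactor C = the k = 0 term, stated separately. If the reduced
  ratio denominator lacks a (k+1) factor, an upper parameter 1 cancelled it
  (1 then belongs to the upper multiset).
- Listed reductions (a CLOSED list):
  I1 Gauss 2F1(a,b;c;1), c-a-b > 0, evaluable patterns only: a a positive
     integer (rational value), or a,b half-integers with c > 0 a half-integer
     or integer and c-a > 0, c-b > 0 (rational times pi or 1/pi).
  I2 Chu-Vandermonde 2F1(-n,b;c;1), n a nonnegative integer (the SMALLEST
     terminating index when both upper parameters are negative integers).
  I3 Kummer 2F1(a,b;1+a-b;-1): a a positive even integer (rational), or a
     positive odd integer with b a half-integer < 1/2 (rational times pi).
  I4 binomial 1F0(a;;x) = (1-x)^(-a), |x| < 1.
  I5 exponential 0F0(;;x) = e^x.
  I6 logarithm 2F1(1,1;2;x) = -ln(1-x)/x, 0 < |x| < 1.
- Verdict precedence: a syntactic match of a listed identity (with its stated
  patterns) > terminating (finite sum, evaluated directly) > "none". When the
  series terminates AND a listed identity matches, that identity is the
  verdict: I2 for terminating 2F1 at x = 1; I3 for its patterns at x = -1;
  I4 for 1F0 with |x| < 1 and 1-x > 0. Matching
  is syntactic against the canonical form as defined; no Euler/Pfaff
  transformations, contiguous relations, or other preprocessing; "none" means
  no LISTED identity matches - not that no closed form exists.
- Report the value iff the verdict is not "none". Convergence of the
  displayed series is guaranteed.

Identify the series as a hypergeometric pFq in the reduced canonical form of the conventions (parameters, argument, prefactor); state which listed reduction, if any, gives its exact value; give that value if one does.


Key step: t_0 being 2, the product of the first k integers (C = 2) is k!.
Adjacent-term ratio: r(k) = \frac{2}{3} * (k-\frac{9}{8}) / [(k+1)] - rational; roots negated = parameters, x = \frac{2}{3}, C = 2.

Reduced: x = \frac{2}{3}, 1F0, upper = {-\frac{9}{8}}, lower = {-}, C = 2. Verdict: this is binomial (I4) (the 1F0 binomial series: exponent 9/8, x = \frac{2}{3}). Sum: 2 \cdot \left(\frac{1}{3}\right)^{\frac{9}{8}}.


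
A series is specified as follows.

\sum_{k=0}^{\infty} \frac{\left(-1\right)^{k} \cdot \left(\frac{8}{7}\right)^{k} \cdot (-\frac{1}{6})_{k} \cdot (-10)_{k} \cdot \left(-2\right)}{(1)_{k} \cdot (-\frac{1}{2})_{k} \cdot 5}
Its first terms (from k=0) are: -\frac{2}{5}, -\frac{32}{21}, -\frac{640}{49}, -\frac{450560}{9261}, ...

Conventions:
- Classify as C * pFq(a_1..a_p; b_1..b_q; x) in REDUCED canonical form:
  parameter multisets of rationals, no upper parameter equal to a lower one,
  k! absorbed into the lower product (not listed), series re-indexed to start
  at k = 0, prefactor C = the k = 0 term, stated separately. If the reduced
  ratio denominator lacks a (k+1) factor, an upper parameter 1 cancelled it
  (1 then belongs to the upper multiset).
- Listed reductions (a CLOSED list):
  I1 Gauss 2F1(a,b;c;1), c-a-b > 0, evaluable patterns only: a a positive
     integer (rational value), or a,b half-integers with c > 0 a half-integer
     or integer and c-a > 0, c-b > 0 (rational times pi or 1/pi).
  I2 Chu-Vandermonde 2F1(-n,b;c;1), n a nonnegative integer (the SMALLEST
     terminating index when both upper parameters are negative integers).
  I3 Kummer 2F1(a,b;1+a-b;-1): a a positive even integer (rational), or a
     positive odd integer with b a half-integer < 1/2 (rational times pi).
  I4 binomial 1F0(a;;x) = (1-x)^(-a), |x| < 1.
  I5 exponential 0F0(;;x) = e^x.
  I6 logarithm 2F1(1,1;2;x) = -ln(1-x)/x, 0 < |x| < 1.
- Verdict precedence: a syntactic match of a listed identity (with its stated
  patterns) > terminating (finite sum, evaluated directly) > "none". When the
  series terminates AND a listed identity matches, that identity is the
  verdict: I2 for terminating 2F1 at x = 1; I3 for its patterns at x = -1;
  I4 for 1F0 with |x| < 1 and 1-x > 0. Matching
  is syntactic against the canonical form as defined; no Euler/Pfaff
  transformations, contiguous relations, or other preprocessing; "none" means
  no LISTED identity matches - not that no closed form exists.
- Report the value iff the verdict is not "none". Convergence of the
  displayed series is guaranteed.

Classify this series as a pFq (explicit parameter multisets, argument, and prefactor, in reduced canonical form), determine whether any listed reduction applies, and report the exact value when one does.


Reduced: x = -\frac{8}{7}, 2F1, upper = {-10, -\frac{1}{6}}, lower = {-\frac{1}{2}}, C = -\frac{2}{5}. Verdict: terminating. (-10)_k vanishes past k = 10, leaving a 11-term sum, computed directly. Sum: -\frac{61027263566015003338}{87819573350228265}.

Key step: t_0 = -\frac{2}{5} here, and (1)_k (prefactor -2/5) is k! itself.
Adjacent-term ratio: r(k) = -\frac{8}{7} * (k-10) (k-\frac{1}{6}) / [(k-\frac{1}{2}) (k+1)] - rational in k, leading ratio -\frac{8}{7}; with t_0 = -\frac{2}{5}, classification follows.


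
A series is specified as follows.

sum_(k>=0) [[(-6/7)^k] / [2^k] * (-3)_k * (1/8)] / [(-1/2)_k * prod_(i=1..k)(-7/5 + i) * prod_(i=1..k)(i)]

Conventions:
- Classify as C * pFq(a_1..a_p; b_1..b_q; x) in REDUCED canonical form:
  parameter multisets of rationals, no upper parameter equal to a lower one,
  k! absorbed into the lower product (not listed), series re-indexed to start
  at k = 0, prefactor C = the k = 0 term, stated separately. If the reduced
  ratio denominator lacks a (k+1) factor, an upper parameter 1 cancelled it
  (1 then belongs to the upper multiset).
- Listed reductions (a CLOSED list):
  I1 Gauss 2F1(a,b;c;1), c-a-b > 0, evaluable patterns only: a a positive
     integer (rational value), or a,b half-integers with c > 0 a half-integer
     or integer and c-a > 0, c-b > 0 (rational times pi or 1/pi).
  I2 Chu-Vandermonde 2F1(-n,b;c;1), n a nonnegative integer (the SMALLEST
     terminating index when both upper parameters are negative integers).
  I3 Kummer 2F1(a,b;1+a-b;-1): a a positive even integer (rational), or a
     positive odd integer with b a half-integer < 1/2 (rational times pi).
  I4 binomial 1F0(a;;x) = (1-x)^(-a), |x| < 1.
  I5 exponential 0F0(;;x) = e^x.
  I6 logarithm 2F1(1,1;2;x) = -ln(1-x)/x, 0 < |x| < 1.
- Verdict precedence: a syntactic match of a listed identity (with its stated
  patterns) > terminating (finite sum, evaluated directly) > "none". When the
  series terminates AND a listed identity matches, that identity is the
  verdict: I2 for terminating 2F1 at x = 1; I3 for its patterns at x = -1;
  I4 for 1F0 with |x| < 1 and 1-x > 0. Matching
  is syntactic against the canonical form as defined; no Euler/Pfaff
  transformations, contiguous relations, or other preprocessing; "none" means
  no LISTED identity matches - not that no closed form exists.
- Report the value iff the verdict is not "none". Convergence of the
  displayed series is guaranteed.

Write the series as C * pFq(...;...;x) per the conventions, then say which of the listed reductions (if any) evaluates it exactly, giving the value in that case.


This is 1/8 * 1F2(-3; -1/2, -2/5; -3/7) in reduced canonical form. Verdict: terminating (-3 upstairs). 4 nonzero terms in all; added directly. Exact value: 11771/5488.

Structural cue: with t_0 = 1/8, the lower running product (prefactor 1/8) is a rising factorial.
Consecutive-term ratio: r(k) = (-3/7) * (k-3) / [(k-1/2) (k-2/5) (k+1)] - poly over poly, x = (-3/7) from leading terms; C = 1/8 at k = 0.


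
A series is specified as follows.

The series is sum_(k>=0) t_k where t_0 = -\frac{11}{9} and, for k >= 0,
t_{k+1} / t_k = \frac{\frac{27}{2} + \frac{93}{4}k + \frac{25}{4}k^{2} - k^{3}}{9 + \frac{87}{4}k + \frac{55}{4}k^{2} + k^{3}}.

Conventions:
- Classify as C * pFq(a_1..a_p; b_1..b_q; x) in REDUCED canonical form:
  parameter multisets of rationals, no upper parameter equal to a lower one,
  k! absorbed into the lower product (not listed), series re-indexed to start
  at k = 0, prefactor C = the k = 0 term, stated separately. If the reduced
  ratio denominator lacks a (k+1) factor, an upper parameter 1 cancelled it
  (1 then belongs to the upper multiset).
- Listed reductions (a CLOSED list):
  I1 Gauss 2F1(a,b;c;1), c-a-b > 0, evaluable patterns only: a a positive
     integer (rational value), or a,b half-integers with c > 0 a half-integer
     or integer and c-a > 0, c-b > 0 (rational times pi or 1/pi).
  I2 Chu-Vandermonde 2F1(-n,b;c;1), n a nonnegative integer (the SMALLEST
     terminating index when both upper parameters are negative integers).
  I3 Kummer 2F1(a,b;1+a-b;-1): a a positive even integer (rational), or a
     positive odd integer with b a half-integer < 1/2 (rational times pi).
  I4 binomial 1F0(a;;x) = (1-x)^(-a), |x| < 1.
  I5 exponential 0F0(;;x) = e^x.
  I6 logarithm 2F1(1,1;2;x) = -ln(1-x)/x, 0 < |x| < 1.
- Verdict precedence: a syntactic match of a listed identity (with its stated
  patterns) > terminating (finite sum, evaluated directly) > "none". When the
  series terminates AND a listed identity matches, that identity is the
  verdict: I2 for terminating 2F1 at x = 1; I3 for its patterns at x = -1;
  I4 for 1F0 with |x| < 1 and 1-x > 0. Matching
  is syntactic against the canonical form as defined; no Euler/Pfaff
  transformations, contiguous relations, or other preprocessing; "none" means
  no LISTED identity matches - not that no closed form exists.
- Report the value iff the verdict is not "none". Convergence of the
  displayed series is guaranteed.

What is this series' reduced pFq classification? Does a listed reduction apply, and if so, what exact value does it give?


Key step: t_0 = -\frac{11}{9} here, and the parameter 3/4 appears in both the upper and lower lists and cancels.
Adjacent-term ratio: r(k) = -1 * (k-9) (k+2) / [(k+12) (k+1)] ; factor over Q: parameters, x = -1, and C = -\frac{11}{9}.

x = -1 here; the reduced form reads 2F1, upper {-9, 2}, lower {12}, C = -\frac{11}{9}. Verdict: Kummer's theorem (I3) matches (x = -1; c = 12 equals 1+a-b for upper {-9, 2}: listed pattern). Sum: -\frac{121}{18}.


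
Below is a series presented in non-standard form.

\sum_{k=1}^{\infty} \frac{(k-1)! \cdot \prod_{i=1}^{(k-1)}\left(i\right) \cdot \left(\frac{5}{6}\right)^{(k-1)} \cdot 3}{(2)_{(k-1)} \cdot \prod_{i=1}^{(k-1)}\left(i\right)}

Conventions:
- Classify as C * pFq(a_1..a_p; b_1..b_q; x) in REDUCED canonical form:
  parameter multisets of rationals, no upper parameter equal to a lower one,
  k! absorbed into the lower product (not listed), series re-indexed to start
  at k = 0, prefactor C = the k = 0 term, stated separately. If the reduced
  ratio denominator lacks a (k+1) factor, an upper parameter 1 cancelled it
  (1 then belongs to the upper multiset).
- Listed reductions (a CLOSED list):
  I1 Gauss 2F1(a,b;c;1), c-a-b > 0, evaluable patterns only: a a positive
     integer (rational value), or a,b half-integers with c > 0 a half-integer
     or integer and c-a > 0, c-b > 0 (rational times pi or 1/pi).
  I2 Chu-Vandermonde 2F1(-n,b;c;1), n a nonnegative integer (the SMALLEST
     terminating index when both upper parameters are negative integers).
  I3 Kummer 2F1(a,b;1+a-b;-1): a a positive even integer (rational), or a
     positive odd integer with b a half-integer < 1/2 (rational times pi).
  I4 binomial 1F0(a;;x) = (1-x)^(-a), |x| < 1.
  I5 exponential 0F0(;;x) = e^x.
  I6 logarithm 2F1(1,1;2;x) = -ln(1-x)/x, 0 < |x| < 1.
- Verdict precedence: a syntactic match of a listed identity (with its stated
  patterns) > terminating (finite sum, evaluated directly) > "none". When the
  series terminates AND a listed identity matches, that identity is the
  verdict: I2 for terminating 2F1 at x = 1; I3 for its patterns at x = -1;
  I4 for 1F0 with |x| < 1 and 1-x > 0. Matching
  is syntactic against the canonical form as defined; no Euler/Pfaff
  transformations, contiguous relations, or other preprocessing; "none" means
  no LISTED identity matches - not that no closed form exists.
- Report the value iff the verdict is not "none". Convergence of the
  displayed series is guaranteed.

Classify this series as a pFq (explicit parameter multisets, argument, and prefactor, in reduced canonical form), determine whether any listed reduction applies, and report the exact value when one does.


Prefactor 3, argument \frac{5}{6}: 2F1 with upper {1, 1} over lower {2}. Verdict at x = \frac{5}{6}: the logarithmic series (I6) matches (the logarithm: parameters (1,1;2), x = \frac{5}{6}). Value: \left(-\frac{18}{5}\right) \cdot \ln\left(\frac{1}{6}\right).

First insight: x = \frac{5}{6} and the product of the first k integers (prefactor 3) is k!.
Term ratio: r(k) = \frac{5}{6} * (k+1) (k+1) / [(k+2) (k+1)] - rational in k, leading ratio \frac{5}{6}; with t_0 = 3, classification follows.


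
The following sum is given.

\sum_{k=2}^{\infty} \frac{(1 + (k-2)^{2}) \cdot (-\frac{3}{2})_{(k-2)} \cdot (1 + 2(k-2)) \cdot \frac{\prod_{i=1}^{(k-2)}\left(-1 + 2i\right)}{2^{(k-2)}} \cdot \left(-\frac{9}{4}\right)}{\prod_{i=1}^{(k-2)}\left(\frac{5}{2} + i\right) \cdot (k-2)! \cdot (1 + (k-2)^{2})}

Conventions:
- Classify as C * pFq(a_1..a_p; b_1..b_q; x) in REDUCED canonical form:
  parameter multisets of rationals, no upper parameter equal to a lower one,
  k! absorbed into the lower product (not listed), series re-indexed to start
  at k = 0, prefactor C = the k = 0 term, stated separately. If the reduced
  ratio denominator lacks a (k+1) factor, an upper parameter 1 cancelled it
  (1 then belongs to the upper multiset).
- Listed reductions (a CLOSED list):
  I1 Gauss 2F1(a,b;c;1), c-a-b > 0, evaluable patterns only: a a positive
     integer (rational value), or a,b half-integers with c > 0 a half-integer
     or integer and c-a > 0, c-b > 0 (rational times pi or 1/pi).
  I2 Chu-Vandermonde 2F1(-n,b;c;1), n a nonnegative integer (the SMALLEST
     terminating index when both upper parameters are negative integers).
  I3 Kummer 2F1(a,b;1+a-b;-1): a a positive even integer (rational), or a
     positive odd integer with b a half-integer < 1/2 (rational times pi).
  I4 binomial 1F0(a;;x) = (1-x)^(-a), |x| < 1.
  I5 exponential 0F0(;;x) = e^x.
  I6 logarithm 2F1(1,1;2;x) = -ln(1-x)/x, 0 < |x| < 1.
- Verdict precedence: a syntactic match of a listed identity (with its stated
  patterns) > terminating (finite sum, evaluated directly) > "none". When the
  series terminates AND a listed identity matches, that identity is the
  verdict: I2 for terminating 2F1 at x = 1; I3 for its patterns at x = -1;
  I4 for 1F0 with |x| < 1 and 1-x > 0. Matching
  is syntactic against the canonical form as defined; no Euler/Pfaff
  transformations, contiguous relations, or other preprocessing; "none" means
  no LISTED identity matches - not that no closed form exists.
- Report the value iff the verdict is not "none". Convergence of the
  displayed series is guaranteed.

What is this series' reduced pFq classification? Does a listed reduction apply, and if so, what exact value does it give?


Classification (C = -\frac{9}{4}): 2F1 with upper {-\frac{3}{2}, \frac{3}{2}}, lower {\frac{7}{2}}, argument x = 1. Verdict at x = 1: the half-integer Gauss pattern (I1) matches (x = 1; upper {-\frac{3}{2}, \frac{3}{2}} half-integers, c = \frac{7}{2} in the evaluable pattern). Sum: \left(-\frac{675}{2048}\right) \cdot \pi.

Key step: t_0 being -\frac{9}{4}, the lower running product (C = -9/4, x = 1) is a rising factorial.
Consecutive-term ratio: r(k) = 1 * (k-\frac{3}{2}) (k+\frac{3}{2}) / [(k+\frac{7}{2}) (k+1)] ; factor over Q: parameters, x = 1, and C = -\frac{9}{4}.


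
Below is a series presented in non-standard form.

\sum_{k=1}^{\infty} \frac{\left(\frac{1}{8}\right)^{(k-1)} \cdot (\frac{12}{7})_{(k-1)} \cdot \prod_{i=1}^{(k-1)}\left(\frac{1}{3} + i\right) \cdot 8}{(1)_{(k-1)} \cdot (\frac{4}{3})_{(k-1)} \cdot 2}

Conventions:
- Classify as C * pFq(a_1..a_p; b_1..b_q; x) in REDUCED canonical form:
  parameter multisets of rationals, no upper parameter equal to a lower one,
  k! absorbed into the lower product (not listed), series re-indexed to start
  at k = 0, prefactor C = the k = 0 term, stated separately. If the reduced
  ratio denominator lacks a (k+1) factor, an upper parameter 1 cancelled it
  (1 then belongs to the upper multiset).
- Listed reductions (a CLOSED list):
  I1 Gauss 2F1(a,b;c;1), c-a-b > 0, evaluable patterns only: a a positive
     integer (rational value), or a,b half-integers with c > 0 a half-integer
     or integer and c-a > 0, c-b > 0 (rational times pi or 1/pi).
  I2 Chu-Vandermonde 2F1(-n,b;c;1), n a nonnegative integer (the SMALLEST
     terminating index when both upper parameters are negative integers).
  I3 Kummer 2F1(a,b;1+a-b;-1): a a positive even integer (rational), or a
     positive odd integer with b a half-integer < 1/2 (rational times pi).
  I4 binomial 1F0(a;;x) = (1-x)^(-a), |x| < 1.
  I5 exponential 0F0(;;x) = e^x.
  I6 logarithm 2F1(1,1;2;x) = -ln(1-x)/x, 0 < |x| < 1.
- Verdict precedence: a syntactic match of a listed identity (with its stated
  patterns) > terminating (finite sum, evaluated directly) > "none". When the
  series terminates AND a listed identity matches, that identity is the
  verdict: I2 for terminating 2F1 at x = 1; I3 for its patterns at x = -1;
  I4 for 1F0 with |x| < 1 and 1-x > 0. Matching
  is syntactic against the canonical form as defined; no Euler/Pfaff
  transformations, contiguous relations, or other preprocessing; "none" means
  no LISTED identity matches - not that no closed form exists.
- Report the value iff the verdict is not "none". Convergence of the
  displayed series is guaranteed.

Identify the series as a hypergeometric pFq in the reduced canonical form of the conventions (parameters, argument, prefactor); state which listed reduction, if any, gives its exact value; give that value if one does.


First insight: with t_0 = 4, (1)_k (prefactor 4) is k! itself.
Ratio: r(k) = \frac{1}{8} * (k+\frac{12}{7}) / [(k+1)] ; factor over Q: parameters, x = \frac{1}{8}, and C = 4.

Classification (C = 4): 1F0 with upper {\frac{12}{7}}, lower {-}, argument x = \frac{1}{8}. Verdict: the binomial series (I4) matches (the 1F0 binomial series: exponent -12/7, x = \frac{1}{8}). Sum: 4 \cdot \left(\frac{7}{8}\right)^{-\frac{12}{7}}.


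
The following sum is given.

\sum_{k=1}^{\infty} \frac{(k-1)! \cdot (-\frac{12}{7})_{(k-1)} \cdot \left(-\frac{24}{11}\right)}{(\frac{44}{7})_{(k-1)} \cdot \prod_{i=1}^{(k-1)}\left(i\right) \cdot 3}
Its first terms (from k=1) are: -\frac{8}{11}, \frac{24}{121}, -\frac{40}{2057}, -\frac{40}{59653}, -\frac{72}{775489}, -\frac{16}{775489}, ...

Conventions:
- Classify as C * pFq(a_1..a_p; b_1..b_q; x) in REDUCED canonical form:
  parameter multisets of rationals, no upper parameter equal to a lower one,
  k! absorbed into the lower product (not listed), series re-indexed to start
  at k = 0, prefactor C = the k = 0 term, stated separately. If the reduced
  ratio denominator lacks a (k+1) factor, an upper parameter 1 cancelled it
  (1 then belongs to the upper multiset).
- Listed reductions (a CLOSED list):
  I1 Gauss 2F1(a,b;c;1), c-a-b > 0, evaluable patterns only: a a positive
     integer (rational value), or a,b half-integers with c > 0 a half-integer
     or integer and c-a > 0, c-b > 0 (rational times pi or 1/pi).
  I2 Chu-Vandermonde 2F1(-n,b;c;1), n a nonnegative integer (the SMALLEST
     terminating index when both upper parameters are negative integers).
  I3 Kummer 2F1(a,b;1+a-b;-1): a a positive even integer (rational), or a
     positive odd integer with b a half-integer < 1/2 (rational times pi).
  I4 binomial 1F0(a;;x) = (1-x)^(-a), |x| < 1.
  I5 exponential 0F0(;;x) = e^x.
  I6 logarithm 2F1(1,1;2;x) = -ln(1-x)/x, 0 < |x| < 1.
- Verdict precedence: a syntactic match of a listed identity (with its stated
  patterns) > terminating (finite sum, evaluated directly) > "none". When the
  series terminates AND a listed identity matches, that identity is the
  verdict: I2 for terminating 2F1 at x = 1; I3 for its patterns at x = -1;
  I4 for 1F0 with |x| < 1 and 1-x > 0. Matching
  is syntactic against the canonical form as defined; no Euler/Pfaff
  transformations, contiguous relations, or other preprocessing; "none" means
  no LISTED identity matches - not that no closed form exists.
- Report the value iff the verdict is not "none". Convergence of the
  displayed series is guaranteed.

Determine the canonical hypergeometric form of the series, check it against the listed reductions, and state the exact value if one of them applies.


Canonical form: C = -\frac{8}{11} times 2F1 with upper {-\frac{12}{7}, 1}, lower {\frac{44}{7}}, x = 1. Verdict: Gauss's theorem (I1) applies (x = 1: the Gamma ratio telescopes since c-a-b = 7 > 0 and a = 1 in Z>0). Value: -\frac{296}{539}.

Key observation: t_0 being -\frac{8}{11}, the product of the first k integers (C = -8/11) is k!.
Term ratio: r(k) = 1 * (k-\frac{12}{7}) (k+1) / [(k+\frac{44}{7}) (k+1)] - rational; roots negated = parameters, x = 1, C = -\frac{8}{11}.
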